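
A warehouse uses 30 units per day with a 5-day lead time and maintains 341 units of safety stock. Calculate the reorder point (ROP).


Formula: ROP = (Daily Demand * Lead Time) + Safety Stock
Demand during lead time = 30 * 5 = 150 units
ROP = 150 + 341 = 491 units

491 units


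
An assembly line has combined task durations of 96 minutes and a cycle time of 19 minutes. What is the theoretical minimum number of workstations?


Formula: N_min = ceil(Sum of Task Times / Cycle Time)
N_min = ceil(96 min / 19 min) = ceil(5.0526)
N_min = 6 stations

6


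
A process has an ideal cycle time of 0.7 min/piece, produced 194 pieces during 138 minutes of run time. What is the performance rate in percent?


Formula: Performance = (Ideal CT * Total Count) / Run Time * 100
Ideal output time = 0.7 * 194 = 135.8 min
Performance = 135.8 / 138 * 100 = 98.4%

98.4%


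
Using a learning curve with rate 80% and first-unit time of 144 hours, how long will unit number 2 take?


Formula: T_n = T_1 * (learning_rate)^(log2(n)) where learning_rate = rate/100
Doublings = log2(2) = 1
T_n = 144 * 0.8^1
T_n = 144 * 0.8 = 115.2 hours

115.2 hours


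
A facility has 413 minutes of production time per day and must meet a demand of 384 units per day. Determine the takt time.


Formula: Takt Time = Available Production Time / Customer Demand
Takt = 413 min/day / 384 units/day
Takt = 1.08 min/unit

1.08 min/unit


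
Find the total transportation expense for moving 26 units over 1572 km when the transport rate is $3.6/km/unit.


TC = dist * cost * units = 1572 * 3.6 * 26 = $147139.20

$147139.20


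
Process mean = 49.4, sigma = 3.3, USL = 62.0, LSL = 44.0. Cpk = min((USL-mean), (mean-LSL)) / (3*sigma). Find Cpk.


Cpu = (62.0 - 49.4) / (3 * 3.3) = 1.27
Cpl = (49.4 - 44.0) / (3 * 3.3) = 0.55
Cpk = min(1.27, 0.55) = 0.55

0.55


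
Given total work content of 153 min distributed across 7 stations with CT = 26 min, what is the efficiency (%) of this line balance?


Formula: Efficiency = Sum of Task Times / (N_stations * CT) * 100
Total station capacity = 7 stations * 26 min = 182 min
Efficiency = 153 / 182 * 100 = 84.1%

84.1%


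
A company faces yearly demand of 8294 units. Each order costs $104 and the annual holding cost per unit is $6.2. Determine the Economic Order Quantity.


Formula: EOQ = sqrt(2 * D * S / H)
Numerator: 2 * 8294 * 104 = 1725152
2DS/H = 1725152 / 6.2 = 278250.3
EOQ = sqrt(278250.3) = 527.5 units

527.5 units


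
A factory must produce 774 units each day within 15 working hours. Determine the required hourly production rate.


Formula: Production Rate = Daily Demand / Available Hours
Rate = 774 units/day / 15 hours/day
Rate = 51.6 units/hour

51.6 units/hour


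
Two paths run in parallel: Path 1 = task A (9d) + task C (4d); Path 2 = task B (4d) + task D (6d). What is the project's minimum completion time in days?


Path 1 = 9 + 4 = 13 days
Path 2 = 4 + 6 = 10 days
Duration = max(13, 10) = 13 days

13 days


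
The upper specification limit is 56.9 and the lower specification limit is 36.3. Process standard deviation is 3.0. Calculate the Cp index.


Cp = (56.9 - 36.3) / (6 * 3.0)

1.14


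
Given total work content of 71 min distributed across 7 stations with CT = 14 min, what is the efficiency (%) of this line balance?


Formula: Efficiency = Sum of Task Times / (N_stations * CT) * 100
Total station capacity = 7 stations * 14 min = 98 min
Efficiency = 71 / 98 * 100 = 72.4%

72.4%


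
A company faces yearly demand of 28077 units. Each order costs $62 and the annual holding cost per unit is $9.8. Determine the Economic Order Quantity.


Formula: EOQ = sqrt(2 * D * S / H)
Numerator: 2 * 28077 * 62 = 3481548
2DS/H = 3481548 / 9.8 = 355260.0
EOQ = sqrt(355260.0) = 596.0 units

596.0 units


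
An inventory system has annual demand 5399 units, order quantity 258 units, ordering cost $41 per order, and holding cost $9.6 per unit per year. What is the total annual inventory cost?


TC = 5399/258 * 41 + 258/2 * 9.6

$2096.38


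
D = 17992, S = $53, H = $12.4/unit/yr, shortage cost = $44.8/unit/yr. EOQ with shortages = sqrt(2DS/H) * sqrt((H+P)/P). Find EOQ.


Formula: EOQ* = sqrt(2DS/H) * sqrt((H+P)/P)
Base EOQ = sqrt(2*17992*53/12.4) = 392.18 units
Correction = sqrt((12.4+44.8)/44.8) = 1.12995
EOQ* = 392.18 * 1.12995 = 443.1 units

443.1 units


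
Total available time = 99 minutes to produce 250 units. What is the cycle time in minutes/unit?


Formula: CT = Available Time / Number of Units
CT = 99 min / 250 units
CT = 0.4 min/unit

0.4 min/unit


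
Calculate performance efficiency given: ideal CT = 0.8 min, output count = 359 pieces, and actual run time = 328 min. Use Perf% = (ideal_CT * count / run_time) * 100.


Formula: Performance = (Ideal CT * Total Count) / Run Time * 100
Ideal output time = 0.8 * 359 = 287.2 min
Performance = 287.2 / 328 * 100 = 87.6%

87.6%


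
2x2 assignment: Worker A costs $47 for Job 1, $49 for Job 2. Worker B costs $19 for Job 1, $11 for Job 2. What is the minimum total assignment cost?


Option 1: A->1 + B->2 = $47 + $11 = $58
Option 2: A->2 + B->1 = $49 + $19 = $68
Min cost = min($58, $68) = $58

$58


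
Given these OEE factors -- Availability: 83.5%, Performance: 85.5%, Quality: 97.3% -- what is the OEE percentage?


Formula: OEE = Availability * Performance * Quality / 10000
A * P = 83.5% * 85.5% / 100 = 71.39%
OEE = 71.39% * 97.3% / 100 = 69.5%

69.5%


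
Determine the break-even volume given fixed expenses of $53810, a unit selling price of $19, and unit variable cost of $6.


Formula: BEQ = Fixed Costs / (Price - Variable Cost)
Contribution margin = $19 - $6 = $13/unit
BEQ = ceil($53810 / $13/unit) = ceil(4139.23) = 4140 units

4140 units


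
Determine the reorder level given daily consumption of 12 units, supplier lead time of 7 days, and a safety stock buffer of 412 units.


Formula: ROP = (Daily Demand * Lead Time) + Safety Stock
Demand during lead time = 12 * 7 = 84 units
ROP = 84 + 412 = 496 units

496 units


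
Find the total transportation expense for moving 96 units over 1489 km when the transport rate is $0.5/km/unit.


TC = dist * cost * units = 1489 * 0.5 * 96 = $71472.00

$71472.00


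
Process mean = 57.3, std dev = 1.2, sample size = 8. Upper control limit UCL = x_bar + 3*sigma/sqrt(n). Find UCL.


UCL = 57.3 + 3 * 1.2 / sqrt(8)

58.57


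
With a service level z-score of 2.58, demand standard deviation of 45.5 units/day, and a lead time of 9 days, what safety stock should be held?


Formula: SS = z * sigma_d * sqrt(LT)
sqrt(LT) = sqrt(9) = 3.0
SS = 2.58 * 45.5 * 3.0
SS = 352.2 units

352.2 units


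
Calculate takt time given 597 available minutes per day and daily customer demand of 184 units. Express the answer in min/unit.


Formula: Takt Time = Available Production Time / Customer Demand
Takt = 597 min/day / 184 units/day
Takt = 3.24 min/unit

3.24 min/unit


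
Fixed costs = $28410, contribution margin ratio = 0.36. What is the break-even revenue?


Formula: BER = Fixed Costs / Contribution Margin Ratio
BER = $28410 / 0.36
BER = $78916.67 (to the nearest cent)

$78916.67


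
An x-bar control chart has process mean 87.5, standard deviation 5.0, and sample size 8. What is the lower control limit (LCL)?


LCL = 87.5 - 3 * 5.0 / sqrt(8)

82.2


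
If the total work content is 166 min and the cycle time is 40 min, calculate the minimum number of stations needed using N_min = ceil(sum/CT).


Formula: N_min = ceil(Sum of Task Times / Cycle Time)
N_min = ceil(166 min / 40 min) = ceil(4.15)
N_min = 5 stations

5


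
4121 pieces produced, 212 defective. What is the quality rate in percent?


Formula: Quality Rate = Good Pieces / Total Pieces * 100
Good pieces = 4121 - 212 = 3909
QR = 3909 / 4121 * 100 = 94.9%

94.9%


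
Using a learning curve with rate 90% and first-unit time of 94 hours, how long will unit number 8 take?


Formula: T_n = T_1 * (learning_rate)^(log2(n)) where learning_rate = rate/100
Doublings = log2(8) = 3
T_n = 94 * 0.9^3
T_n = 94 * 0.729 = 68.5 hours

68.5 hours


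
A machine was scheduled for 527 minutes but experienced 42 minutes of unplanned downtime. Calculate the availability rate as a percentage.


Formula: Availability = (Planned Time - Downtime) / Planned Time * 100
Uptime = 527 - 42 = 485 min
Availability = 485 / 527 * 100 = 92.0%

92.0%


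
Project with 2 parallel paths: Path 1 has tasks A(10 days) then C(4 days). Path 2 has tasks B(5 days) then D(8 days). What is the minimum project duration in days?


Path 1 = 10 + 4 = 14 days
Path 2 = 5 + 8 = 13 days
Duration = max(14, 13) = 14 days

14 days


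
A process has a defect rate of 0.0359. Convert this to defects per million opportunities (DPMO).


DPMO = defect_rate * 1000000 = 0.0359 * 1000000

35900


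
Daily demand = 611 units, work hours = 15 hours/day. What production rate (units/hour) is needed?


Formula: Production Rate = Daily Demand / Available Hours
Rate = 611 units/day / 15 hours/day
Rate = 40.7 units/hour

40.7 units/hour


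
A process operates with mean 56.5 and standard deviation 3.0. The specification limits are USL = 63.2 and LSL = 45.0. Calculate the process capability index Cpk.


Cpu = (63.2 - 56.5) / (3 * 3.0) = 0.74
Cpl = (56.5 - 45.0) / (3 * 3.0) = 1.28
Cpk = min(0.74, 1.28) = 0.74

0.74


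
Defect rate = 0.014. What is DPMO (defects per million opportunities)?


DPMO = defect_rate * 1000000 = 0.014 * 1000000

14000


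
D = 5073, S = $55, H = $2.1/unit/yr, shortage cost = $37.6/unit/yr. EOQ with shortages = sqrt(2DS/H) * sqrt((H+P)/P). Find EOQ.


Formula: EOQ* = sqrt(2DS/H) * sqrt((H+P)/P)
Base EOQ = sqrt(2*5073*55/2.1) = 515.49 units
Correction = sqrt((2.1+37.6)/37.6) = 1.02755
EOQ* = 515.49 * 1.02755 = 529.7 units

529.7 units


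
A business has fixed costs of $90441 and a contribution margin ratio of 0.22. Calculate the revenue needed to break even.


Formula: BER = Fixed Costs / Contribution Margin Ratio
BER = $90441 / 0.22
BER = $411095.45 (to the nearest cent)

$411095.45


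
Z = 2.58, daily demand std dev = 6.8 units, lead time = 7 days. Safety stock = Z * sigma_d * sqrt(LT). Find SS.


Formula: SS = z * sigma_d * sqrt(LT)
sqrt(LT) = sqrt(7) = 2.6458
SS = 2.58 * 6.8 * 2.6458
SS = 46.4 units

46.4 units


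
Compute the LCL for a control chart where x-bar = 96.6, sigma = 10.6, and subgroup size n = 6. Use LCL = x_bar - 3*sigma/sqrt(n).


LCL = 96.6 - 3 * 10.6 / sqrt(6)

83.62


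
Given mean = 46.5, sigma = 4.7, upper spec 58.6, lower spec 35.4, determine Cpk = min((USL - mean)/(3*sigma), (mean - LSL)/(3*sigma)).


Cpu = (58.6 - 46.5) / (3 * 4.7) = 0.86
Cpl = (46.5 - 35.4) / (3 * 4.7) = 0.79
Cpk = min(0.86, 0.79) = 0.79

0.79


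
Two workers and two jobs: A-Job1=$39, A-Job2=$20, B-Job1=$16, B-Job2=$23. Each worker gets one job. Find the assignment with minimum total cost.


Option 1: A->1 + B->2 = $39 + $23 = $62
Option 2: A->2 + B->1 = $20 + $16 = $36
Min cost = min($62, $36) = $36

$36


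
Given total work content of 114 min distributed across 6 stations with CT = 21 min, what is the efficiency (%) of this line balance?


Formula: Efficiency = Sum of Task Times / (N_stations * CT) * 100
Total station capacity = 6 stations * 21 min = 126 min
Efficiency = 114 / 126 * 100 = 90.5%

90.5%


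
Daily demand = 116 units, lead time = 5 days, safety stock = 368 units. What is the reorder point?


Formula: ROP = (Daily Demand * Lead Time) + Safety Stock
Demand during lead time = 116 * 5 = 580 units
ROP = 580 + 368 = 948 units

948 units


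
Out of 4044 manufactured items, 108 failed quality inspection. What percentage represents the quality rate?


Formula: Quality Rate = Good Pieces / Total Pieces * 100
Good pieces = 4044 - 108 = 3936
QR = 3936 / 4044 * 100 = 97.3%

97.3%


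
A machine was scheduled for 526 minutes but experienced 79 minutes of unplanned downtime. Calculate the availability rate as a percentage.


Formula: Availability = (Planned Time - Downtime) / Planned Time * 100
Uptime = 526 - 79 = 447 min
Availability = 447 / 526 * 100 = 85.0%

85.0%


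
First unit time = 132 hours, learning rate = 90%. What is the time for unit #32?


Formula: T_n = T_1 * (learning_rate)^(log2(n)) where learning_rate = rate/100
Doublings = log2(32) = 5
T_n = 132 * 0.9^5
T_n = 132 * 0.5905 = 77.9 hours

77.9 hours


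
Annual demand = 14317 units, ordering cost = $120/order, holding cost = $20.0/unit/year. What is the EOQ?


Formula: EOQ = sqrt(2 * D * S / H)
Numerator: 2 * 14317 * 120 = 3436080
2DS/H = 3436080 / 20.0 = 171804.0
EOQ = sqrt(171804.0) = 414.5 units

414.5 units


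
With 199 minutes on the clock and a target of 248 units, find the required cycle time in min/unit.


Formula: CT = Available Time / Number of Units
CT = 199 min / 248 units
CT = 0.8 min/unit

0.8 min/unit


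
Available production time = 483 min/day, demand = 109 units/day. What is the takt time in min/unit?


Formula: Takt Time = Available Production Time / Customer Demand
Takt = 483 min/day / 109 units/day
Takt = 4.43 min/unit

4.43 min/unit


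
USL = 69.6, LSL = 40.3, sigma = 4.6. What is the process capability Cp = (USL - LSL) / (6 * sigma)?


Cp = (69.6 - 40.3) / (6 * 4.6)

1.06


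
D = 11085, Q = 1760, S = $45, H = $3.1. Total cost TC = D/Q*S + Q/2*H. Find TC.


TC = 11085/1760 * 45 + 1760/2 * 3.1

$3011.42


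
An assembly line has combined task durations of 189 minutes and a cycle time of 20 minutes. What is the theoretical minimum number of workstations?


Formula: N_min = ceil(Sum of Task Times / Cycle Time)
N_min = ceil(189 min / 20 min) = ceil(9.45)
N_min = 10 stations

10


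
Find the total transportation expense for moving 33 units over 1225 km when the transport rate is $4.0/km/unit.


TC = dist * cost * units = 1225 * 4.0 * 33 = $161700.00

$161700.00


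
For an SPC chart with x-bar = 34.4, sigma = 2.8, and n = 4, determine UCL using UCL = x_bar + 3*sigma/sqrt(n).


UCL = 34.4 + 3 * 2.8 / sqrt(4)

38.6


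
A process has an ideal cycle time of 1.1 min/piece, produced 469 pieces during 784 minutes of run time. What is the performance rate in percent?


Formula: Performance = (Ideal CT * Total Count) / Run Time * 100
Ideal output time = 1.1 * 469 = 515.9 min
Performance = 515.9 / 784 * 100 = 65.8%

65.8%


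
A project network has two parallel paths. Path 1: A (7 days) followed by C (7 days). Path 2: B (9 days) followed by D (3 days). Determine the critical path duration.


Path 1 = 7 + 7 = 14 days
Path 2 = 9 + 3 = 12 days
Duration = max(14, 12) = 14 days

14 days


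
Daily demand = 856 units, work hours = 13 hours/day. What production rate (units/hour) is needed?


Formula: Production Rate = Daily Demand / Available Hours
Rate = 856 units/day / 13 hours/day
Rate = 65.8 units/hour

65.8 units/hour


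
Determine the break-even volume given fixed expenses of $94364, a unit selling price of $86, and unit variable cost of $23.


Formula: BEQ = Fixed Costs / (Price - Variable Cost)
Contribution margin = $86 - $23 = $63/unit
BEQ = ceil($94364 / $63/unit) = ceil(1497.84) = 1498 units

1498 units


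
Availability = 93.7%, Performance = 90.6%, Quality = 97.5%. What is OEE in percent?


Formula: OEE = Availability * Performance * Quality / 10000
A * P = 93.7% * 90.6% / 100 = 84.89%
OEE = 84.89% * 97.5% / 100 = 82.8%

82.8%


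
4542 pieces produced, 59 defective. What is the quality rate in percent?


Formula: Quality Rate = Good Pieces / Total Pieces * 100
Good pieces = 4542 - 59 = 4483
QR = 4483 / 4542 * 100 = 98.7%

98.7%


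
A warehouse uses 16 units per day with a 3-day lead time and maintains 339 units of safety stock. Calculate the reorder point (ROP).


Formula: ROP = (Daily Demand * Lead Time) + Safety Stock
Demand during lead time = 16 * 3 = 48 units
ROP = 48 + 339 = 387 units

387 units


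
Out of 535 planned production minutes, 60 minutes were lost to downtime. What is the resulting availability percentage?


Formula: Availability = (Planned Time - Downtime) / Planned Time * 100
Uptime = 535 - 60 = 475 min
Availability = 475 / 535 * 100 = 88.8%

88.8%


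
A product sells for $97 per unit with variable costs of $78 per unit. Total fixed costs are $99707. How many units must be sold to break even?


Formula: BEQ = Fixed Costs / (Price - Variable Cost)
Contribution margin = $97 - $78 = $19/unit
BEQ = ceil($99707 / $19/unit) = ceil(5247.74) = 5248 units

5248 units


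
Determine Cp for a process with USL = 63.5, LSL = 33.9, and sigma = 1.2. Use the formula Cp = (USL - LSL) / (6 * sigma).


Cp = (63.5 - 33.9) / (6 * 1.2)

4.11


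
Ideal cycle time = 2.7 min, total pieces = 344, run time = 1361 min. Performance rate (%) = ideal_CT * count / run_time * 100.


Formula: Performance = (Ideal CT * Total Count) / Run Time * 100
Ideal output time = 2.7 * 344 = 928.8 min
Performance = 928.8 / 1361 * 100 = 68.2%

68.2%


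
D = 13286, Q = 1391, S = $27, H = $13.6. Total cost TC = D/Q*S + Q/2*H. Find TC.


TC = 13286/1391 * 27 + 1391/2 * 13.6

$9716.69


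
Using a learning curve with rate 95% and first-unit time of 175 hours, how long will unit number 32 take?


Formula: T_n = T_1 * (learning_rate)^(log2(n)) where learning_rate = rate/100
Doublings = log2(32) = 5
T_n = 175 * 0.95^5
T_n = 175 * 0.7738 = 135.4 hours

135.4 hours


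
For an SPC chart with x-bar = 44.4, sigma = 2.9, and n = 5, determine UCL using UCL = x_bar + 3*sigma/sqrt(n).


UCL = 44.4 + 3 * 2.9 / sqrt(5)

48.29


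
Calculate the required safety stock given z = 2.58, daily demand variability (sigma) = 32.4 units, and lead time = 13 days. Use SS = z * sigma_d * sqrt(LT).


Formula: SS = z * sigma_d * sqrt(LT)
sqrt(LT) = sqrt(13) = 3.6056
SS = 2.58 * 32.4 * 3.6056
SS = 301.4 units

301.4 units


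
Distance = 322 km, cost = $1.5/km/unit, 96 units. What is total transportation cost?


TC = dist * cost * units = 322 * 1.5 * 96 = $46368.00

$46368.00


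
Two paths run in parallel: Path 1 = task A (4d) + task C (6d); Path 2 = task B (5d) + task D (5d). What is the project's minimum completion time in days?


Path 1 = 4 + 6 = 10 days
Path 2 = 5 + 5 = 10 days
Duration = max(10, 10) = 10 days

10 days


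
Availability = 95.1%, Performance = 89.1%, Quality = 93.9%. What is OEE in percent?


Formula: OEE = Availability * Performance * Quality / 10000
A * P = 95.1% * 89.1% / 100 = 84.73%
OEE = 84.73% * 93.9% / 100 = 79.6%

79.6%


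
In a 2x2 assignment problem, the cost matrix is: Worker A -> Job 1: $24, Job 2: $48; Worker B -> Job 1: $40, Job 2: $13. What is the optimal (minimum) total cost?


Option 1: A->1 + B->2 = $24 + $13 = $37
Option 2: A->2 + B->1 = $48 + $40 = $88
Min cost = min($37, $88) = $37

$37


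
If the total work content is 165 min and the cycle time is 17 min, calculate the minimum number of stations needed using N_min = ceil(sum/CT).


Formula: N_min = ceil(Sum of Task Times / Cycle Time)
N_min = ceil(165 min / 17 min) = ceil(9.7059)
N_min = 10 stations

10


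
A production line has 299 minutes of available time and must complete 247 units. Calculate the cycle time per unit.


Formula: CT = Available Time / Number of Units
CT = 299 min / 247 units
CT = 1.21 min/unit

1.21 min/unit


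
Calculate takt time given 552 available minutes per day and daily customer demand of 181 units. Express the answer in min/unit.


Formula: Takt Time = Available Production Time / Customer Demand
Takt = 552 min/day / 181 units/day
Takt = 3.05 min/unit

3.05 min/unit


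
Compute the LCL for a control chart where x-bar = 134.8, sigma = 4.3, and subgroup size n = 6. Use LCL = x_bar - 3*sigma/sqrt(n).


LCL = 134.8 - 3 * 4.3 / sqrt(6)

129.53


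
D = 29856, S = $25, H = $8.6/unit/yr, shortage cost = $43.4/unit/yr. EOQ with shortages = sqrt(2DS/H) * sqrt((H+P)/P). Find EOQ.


Formula: EOQ* = sqrt(2DS/H) * sqrt((H+P)/P)
Base EOQ = sqrt(2*29856*25/8.6) = 416.63 units
Correction = sqrt((8.6+43.4)/43.4) = 1.0946
EOQ* = 416.63 * 1.0946 = 456.0 units

456.0 units


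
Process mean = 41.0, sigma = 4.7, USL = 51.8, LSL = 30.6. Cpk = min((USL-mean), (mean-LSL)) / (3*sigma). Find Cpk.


Cpu = (51.8 - 41.0) / (3 * 4.7) = 0.77
Cpl = (41.0 - 30.6) / (3 * 4.7) = 0.74
Cpk = min(0.77, 0.74) = 0.74

0.74


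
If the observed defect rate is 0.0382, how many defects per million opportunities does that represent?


DPMO = defect_rate * 1000000 = 0.0382 * 1000000

38200


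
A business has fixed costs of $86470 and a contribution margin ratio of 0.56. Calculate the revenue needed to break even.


Formula: BER = Fixed Costs / Contribution Margin Ratio
BER = $86470 / 0.56
BER = $154410.71 (to the nearest cent)

$154410.71


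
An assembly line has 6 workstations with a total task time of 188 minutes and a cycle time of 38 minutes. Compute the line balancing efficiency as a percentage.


Formula: Efficiency = Sum of Task Times / (N_stations * CT) * 100
Total station capacity = 6 stations * 38 min = 228 min
Efficiency = 188 / 228 * 100 = 82.5%

82.5%


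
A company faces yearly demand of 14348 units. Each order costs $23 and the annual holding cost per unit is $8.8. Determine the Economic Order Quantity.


Formula: EOQ = sqrt(2 * D * S / H)
Numerator: 2 * 14348 * 23 = 660008
2DS/H = 660008 / 8.8 = 75000.9
EOQ = sqrt(75000.9) = 273.9 units

273.9 units


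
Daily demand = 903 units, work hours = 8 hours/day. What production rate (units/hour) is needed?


Formula: Production Rate = Daily Demand / Available Hours
Rate = 903 units/day / 8 hours/day
Rate = 112.9 units/hour

112.9 units/hour


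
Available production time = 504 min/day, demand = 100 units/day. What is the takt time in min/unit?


Formula: Takt Time = Available Production Time / Customer Demand
Takt = 504 min/day / 100 units/day
Takt = 5.04 min/unit

5.04 min/unit


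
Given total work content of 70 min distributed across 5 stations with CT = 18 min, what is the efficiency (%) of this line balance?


Formula: Efficiency = Sum of Task Times / (N_stations * CT) * 100
Total station capacity = 5 stations * 18 min = 90 min
Efficiency = 70 / 90 * 100 = 77.8%

77.8%


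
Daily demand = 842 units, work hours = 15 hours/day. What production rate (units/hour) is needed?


Formula: Production Rate = Daily Demand / Available Hours
Rate = 842 units/day / 15 hours/day
Rate = 56.1 units/hour

56.1 units/hour


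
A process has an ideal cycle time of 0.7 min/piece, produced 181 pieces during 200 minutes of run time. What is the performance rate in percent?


Formula: Performance = (Ideal CT * Total Count) / Run Time * 100
Ideal output time = 0.7 * 181 = 126.7 min
Performance = 126.7 / 200 * 100 = 63.4%

63.4%


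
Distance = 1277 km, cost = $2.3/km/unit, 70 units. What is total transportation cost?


TC = dist * cost * units = 1277 * 2.3 * 70 = $205597.00

$205597.00


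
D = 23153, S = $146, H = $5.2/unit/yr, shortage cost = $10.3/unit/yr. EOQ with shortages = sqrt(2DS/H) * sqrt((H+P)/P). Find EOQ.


Formula: EOQ* = sqrt(2DS/H) * sqrt((H+P)/P)
Base EOQ = sqrt(2*23153*146/5.2) = 1140.23 units
Correction = sqrt((5.2+10.3)/10.3) = 1.22673
EOQ* = 1140.23 * 1.22673 = 1398.8 units

1398.8 units


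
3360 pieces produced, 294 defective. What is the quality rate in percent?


Formula: Quality Rate = Good Pieces / Total Pieces * 100
Good pieces = 3360 - 294 = 3066
QR = 3066 / 3360 * 100 = 91.3%

91.3%


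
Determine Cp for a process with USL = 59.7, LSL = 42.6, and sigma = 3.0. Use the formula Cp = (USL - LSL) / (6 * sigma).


Cp = (59.7 - 42.6) / (6 * 3.0)

0.95


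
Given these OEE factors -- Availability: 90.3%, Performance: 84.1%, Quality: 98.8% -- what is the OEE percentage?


Formula: OEE = Availability * Performance * Quality / 10000
A * P = 90.3% * 84.1% / 100 = 75.94%
OEE = 75.94% * 98.8% / 100 = 75.0%

75.0%


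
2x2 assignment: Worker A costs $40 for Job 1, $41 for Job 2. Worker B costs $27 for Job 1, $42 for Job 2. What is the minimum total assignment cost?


Option 1: A->1 + B->2 = $40 + $42 = $82
Option 2: A->2 + B->1 = $41 + $27 = $68
Min cost = min($82, $68) = $68

$68


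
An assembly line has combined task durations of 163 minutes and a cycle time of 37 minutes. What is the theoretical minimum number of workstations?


Formula: N_min = ceil(Sum of Task Times / Cycle Time)
N_min = ceil(163 min / 37 min) = ceil(4.4054)
N_min = 5 stations

5


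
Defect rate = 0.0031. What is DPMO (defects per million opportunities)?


DPMO = defect_rate * 1000000 = 0.0031 * 1000000

3100


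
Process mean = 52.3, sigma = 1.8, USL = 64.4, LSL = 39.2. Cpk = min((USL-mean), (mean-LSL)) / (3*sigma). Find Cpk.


Cpu = (64.4 - 52.3) / (3 * 1.8) = 2.24
Cpl = (52.3 - 39.2) / (3 * 1.8) = 2.43
Cpk = min(2.24, 2.43) = 2.24

2.24


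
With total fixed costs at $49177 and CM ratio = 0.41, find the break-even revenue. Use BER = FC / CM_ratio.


Formula: BER = Fixed Costs / Contribution Margin Ratio
BER = $49177 / 0.41
BER = $119943.90 (to the nearest cent)

$119943.90


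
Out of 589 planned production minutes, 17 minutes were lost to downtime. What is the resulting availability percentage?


Formula: Availability = (Planned Time - Downtime) / Planned Time * 100
Uptime = 589 - 17 = 572 min
Availability = 572 / 589 * 100 = 97.1%

97.1%


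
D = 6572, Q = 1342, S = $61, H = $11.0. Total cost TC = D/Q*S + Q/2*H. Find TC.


TC = 6572/1342 * 61 + 1342/2 * 11.0

$7679.73


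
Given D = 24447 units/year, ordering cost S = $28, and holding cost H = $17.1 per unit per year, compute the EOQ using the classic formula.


Formula: EOQ = sqrt(2 * D * S / H)
Numerator: 2 * 24447 * 28 = 1369032
2DS/H = 1369032 / 17.1 = 80060.4
EOQ = sqrt(80060.4) = 282.9 units

282.9 units


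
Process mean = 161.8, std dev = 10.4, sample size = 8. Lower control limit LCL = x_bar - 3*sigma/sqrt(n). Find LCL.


LCL = 161.8 - 3 * 10.4 / sqrt(8)

150.77


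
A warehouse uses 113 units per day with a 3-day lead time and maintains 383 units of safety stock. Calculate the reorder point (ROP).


Formula: ROP = (Daily Demand * Lead Time) + Safety Stock
Demand during lead time = 113 * 3 = 339 units
ROP = 339 + 383 = 722 units

722 units


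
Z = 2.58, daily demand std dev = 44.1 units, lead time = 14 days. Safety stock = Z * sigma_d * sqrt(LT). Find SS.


Formula: SS = z * sigma_d * sqrt(LT)
sqrt(LT) = sqrt(14) = 3.7417
SS = 2.58 * 44.1 * 3.7417
SS = 425.7 units

425.7 units


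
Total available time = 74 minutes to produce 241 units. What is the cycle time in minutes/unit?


Formula: CT = Available Time / Number of Units
CT = 74 min / 241 units
CT = 0.31 min/unit

0.31 min/unit


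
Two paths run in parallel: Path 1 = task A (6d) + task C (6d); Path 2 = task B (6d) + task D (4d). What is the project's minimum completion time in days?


Path 1 = 6 + 6 = 12 days
Path 2 = 6 + 4 = 10 days
Duration = max(12, 10) = 12 days

12 days


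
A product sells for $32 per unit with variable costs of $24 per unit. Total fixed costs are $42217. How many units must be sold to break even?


Formula: BEQ = Fixed Costs / (Price - Variable Cost)
Contribution margin = $32 - $24 = $8/unit
BEQ = ceil($42217 / $8/unit) = ceil(5277.12) = 5278 units

5278 units


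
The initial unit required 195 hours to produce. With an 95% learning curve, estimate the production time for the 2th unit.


Formula: T_n = T_1 * (learning_rate)^(log2(n)) where learning_rate = rate/100
Doublings = log2(2) = 1
T_n = 195 * 0.95^1
T_n = 195 * 0.95 = 185.3 hours

185.3 hours


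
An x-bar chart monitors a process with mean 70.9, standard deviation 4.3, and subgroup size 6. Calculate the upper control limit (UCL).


UCL = 70.9 + 3 * 4.3 / sqrt(6)

76.17


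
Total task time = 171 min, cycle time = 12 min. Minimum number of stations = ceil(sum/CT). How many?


Formula: N_min = ceil(Sum of Task Times / Cycle Time)
N_min = ceil(171 min / 12 min) = ceil(14.25)
N_min = 15 stations

15


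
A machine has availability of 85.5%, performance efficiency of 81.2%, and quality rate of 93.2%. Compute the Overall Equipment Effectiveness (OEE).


Formula: OEE = Availability * Performance * Quality / 10000
A * P = 85.5% * 81.2% / 100 = 69.43%
OEE = 69.43% * 93.2% / 100 = 64.7%

64.7%


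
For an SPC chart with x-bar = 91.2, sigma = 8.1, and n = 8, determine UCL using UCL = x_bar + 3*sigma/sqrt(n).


UCL = 91.2 + 3 * 8.1 / sqrt(8)

99.79


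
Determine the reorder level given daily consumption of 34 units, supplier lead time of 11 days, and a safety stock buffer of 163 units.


Formula: ROP = (Daily Demand * Lead Time) + Safety Stock
Demand during lead time = 34 * 11 = 374 units
ROP = 374 + 163 = 537 units

537 units


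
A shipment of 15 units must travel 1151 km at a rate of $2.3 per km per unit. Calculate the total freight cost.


TC = dist * cost * units = 1151 * 2.3 * 15 = $39709.50

$39709.50


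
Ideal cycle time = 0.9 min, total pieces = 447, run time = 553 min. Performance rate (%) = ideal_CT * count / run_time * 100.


Formula: Performance = (Ideal CT * Total Count) / Run Time * 100
Ideal output time = 0.9 * 447 = 402.3 min
Performance = 402.3 / 553 * 100 = 72.7%

72.7%


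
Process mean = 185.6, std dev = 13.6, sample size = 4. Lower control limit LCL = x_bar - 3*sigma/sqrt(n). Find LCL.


LCL = 185.6 - 3 * 13.6 / sqrt(4)

165.2


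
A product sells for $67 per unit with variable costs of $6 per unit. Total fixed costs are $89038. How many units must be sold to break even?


Formula: BEQ = Fixed Costs / (Price - Variable Cost)
Contribution margin = $67 - $6 = $61/unit
BEQ = ceil($89038 / $61/unit) = ceil(1459.64) = 1460 units

1460 units


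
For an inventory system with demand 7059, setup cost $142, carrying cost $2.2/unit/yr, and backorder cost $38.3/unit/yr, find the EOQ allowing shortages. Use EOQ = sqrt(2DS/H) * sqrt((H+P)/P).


Formula: EOQ* = sqrt(2DS/H) * sqrt((H+P)/P)
Base EOQ = sqrt(2*7059*142/2.2) = 954.6 units
Correction = sqrt((2.2+38.3)/38.3) = 1.02832
EOQ* = 954.6 * 1.02832 = 981.6 units

981.6 units


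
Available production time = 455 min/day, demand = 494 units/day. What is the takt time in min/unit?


Formula: Takt Time = Available Production Time / Customer Demand
Takt = 455 min/day / 494 units/day
Takt = 0.92 min/unit

0.92 min/unit


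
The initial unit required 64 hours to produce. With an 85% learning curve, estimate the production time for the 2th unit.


Formula: T_n = T_1 * (learning_rate)^(log2(n)) where learning_rate = rate/100
Doublings = log2(2) = 1
T_n = 64 * 0.85^1
T_n = 64 * 0.85 = 54.4 hours

54.4 hours


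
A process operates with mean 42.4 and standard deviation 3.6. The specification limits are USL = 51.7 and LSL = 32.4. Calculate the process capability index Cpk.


Cpu = (51.7 - 42.4) / (3 * 3.6) = 0.86
Cpl = (42.4 - 32.4) / (3 * 3.6) = 0.93
Cpk = min(0.86, 0.93) = 0.86

0.86


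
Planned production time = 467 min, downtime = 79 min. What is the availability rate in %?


Formula: Availability = (Planned Time - Downtime) / Planned Time * 100
Uptime = 467 - 79 = 388 min
Availability = 388 / 467 * 100 = 83.1%

83.1%


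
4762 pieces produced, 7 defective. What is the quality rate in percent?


Formula: Quality Rate = Good Pieces / Total Pieces * 100
Good pieces = 4762 - 7 = 4755
QR = 4755 / 4762 * 100 = 99.9%

99.9%


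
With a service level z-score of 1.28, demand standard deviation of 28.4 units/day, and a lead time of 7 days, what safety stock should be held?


Formula: SS = z * sigma_d * sqrt(LT)
sqrt(LT) = sqrt(7) = 2.6458
SS = 1.28 * 28.4 * 2.6458
SS = 96.2 units

96.2 units


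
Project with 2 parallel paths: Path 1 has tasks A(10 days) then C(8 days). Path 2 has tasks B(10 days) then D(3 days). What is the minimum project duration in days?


Path 1 = 10 + 8 = 18 days
Path 2 = 10 + 3 = 13 days
Duration = max(18, 13) = 18 days

18 days


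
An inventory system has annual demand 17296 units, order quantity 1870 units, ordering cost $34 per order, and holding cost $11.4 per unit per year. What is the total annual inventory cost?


TC = 17296/1870 * 34 + 1870/2 * 11.4

$10973.47


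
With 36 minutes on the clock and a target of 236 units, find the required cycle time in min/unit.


Formula: CT = Available Time / Number of Units
CT = 36 min / 236 units
CT = 0.15 min/unit

0.15 min/unit


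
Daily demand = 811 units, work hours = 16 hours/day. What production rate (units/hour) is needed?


Formula: Production Rate = Daily Demand / Available Hours
Rate = 811 units/day / 16 hours/day
Rate = 50.7 units/hour

50.7 units/hour


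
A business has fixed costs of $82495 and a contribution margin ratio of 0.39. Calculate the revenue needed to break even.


Formula: BER = Fixed Costs / Contribution Margin Ratio
BER = $82495 / 0.39
BER = $211525.64 (to the nearest cent)

$211525.64


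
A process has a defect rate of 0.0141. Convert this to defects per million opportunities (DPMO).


DPMO = defect_rate * 1000000 = 0.0141 * 1000000

14100


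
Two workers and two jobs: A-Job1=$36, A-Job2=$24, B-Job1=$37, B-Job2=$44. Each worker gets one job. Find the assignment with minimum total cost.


Option 1: A->1 + B->2 = $36 + $44 = $80
Option 2: A->2 + B->1 = $24 + $37 = $61
Min cost = min($80, $61) = $61

$61


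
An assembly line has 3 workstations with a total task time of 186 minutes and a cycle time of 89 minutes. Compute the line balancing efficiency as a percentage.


Formula: Efficiency = Sum of Task Times / (N_stations * CT) * 100
Total station capacity = 3 stations * 89 min = 267 min
Efficiency = 186 / 267 * 100 = 69.7%

69.7%


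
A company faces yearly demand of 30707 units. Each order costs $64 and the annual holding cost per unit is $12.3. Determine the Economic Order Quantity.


Formula: EOQ = sqrt(2 * D * S / H)
Numerator: 2 * 30707 * 64 = 3930496
2DS/H = 3930496 / 12.3 = 319552.5
EOQ = sqrt(319552.5) = 565.3 units

565.3 units


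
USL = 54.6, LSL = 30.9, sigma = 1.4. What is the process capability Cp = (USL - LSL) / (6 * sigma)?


Cp = (54.6 - 30.9) / (6 * 1.4)

2.82


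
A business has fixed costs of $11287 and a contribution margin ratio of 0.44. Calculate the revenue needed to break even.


Formula: BER = Fixed Costs / Contribution Margin Ratio
BER = $11287 / 0.44
BER = $25652.27 (to the nearest cent)

$25652.27


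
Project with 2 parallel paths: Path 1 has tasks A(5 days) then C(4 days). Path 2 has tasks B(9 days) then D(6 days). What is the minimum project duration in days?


Path 1 = 5 + 4 = 9 days
Path 2 = 9 + 6 = 15 days
Duration = max(9, 15) = 15 days

15 days


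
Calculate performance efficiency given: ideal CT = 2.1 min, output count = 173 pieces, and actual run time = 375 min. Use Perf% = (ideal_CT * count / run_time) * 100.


Formula: Performance = (Ideal CT * Total Count) / Run Time * 100
Ideal output time = 2.1 * 173 = 363.3 min
Performance = 363.3 / 375 * 100 = 96.9%

96.9%


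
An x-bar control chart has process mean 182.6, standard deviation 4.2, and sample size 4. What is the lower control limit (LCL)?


LCL = 182.6 - 3 * 4.2 / sqrt(4)

176.3


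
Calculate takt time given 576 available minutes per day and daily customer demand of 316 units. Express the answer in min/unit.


Formula: Takt Time = Available Production Time / Customer Demand
Takt = 576 min/day / 316 units/day
Takt = 1.82 min/unit

1.82 min/unit


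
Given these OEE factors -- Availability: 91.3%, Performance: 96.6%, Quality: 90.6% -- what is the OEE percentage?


Formula: OEE = Availability * Performance * Quality / 10000
A * P = 91.3% * 96.6% / 100 = 88.2%
OEE = 88.2% * 90.6% / 100 = 79.9%

79.9%


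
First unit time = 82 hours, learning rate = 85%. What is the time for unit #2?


Formula: T_n = T_1 * (learning_rate)^(log2(n)) where learning_rate = rate/100
Doublings = log2(2) = 1
T_n = 82 * 0.85^1
T_n = 82 * 0.85 = 69.7 hours

69.7 hours


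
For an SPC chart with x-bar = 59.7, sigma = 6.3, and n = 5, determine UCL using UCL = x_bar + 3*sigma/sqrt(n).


UCL = 59.7 + 3 * 6.3 / sqrt(5)

68.15


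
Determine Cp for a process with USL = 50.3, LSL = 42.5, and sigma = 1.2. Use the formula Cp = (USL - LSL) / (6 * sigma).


Cp = (50.3 - 42.5) / (6 * 1.2)

1.08


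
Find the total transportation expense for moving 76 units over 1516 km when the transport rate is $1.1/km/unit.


TC = dist * cost * units = 1516 * 1.1 * 76 = $126737.60

$126737.60


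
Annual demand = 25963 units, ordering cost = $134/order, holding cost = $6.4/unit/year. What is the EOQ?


Formula: EOQ = sqrt(2 * D * S / H)
Numerator: 2 * 25963 * 134 = 6958084
2DS/H = 6958084 / 6.4 = 1087200.6
EOQ = sqrt(1087200.6) = 1042.7 units

1042.7 units


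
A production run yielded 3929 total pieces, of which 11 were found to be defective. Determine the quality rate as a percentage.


Formula: Quality Rate = Good Pieces / Total Pieces * 100
Good pieces = 3929 - 11 = 3918
QR = 3918 / 3929 * 100 = 99.7%

99.7%


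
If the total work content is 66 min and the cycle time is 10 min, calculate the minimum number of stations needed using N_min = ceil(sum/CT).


Formula: N_min = ceil(Sum of Task Times / Cycle Time)
N_min = ceil(66 min / 10 min) = ceil(6.6)
N_min = 7 stations

7


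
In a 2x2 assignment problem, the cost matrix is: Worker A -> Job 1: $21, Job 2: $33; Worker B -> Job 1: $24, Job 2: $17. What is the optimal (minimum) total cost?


Option 1: A->1 + B->2 = $21 + $17 = $38
Option 2: A->2 + B->1 = $33 + $24 = $57
Min cost = min($38, $57) = $38

$38


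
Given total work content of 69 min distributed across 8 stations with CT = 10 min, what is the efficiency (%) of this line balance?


Formula: Efficiency = Sum of Task Times / (N_stations * CT) * 100
Total station capacity = 8 stations * 10 min = 80 min
Efficiency = 69 / 80 * 100 = 86.3%

86.3%


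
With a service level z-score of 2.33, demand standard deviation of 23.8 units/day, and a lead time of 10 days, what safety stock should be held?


Formula: SS = z * sigma_d * sqrt(LT)
sqrt(LT) = sqrt(10) = 3.1623
SS = 2.33 * 23.8 * 3.1623
SS = 175.4 units

175.4 units


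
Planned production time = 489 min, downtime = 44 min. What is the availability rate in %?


Formula: Availability = (Planned Time - Downtime) / Planned Time * 100
Uptime = 489 - 44 = 445 min
Availability = 445 / 489 * 100 = 91.0%

91.0%


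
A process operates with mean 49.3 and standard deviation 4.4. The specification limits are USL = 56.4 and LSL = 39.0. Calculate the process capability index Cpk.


Cpu = (56.4 - 49.3) / (3 * 4.4) = 0.54
Cpl = (49.3 - 39.0) / (3 * 4.4) = 0.78
Cpk = min(0.54, 0.78) = 0.54

0.54


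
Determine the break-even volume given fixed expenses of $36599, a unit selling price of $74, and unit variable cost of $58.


Formula: BEQ = Fixed Costs / (Price - Variable Cost)
Contribution margin = $74 - $58 = $16/unit
BEQ = ceil($36599 / $16/unit) = ceil(2287.44) = 2288 units

2288 units


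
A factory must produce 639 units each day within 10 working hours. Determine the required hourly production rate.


Formula: Production Rate = Daily Demand / Available Hours
Rate = 639 units/day / 10 hours/day
Rate = 63.9 units/hour

63.9 units/hour


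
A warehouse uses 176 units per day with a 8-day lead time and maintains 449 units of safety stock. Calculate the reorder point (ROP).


Formula: ROP = (Daily Demand * Lead Time) + Safety Stock
Demand during lead time = 176 * 8 = 1408 units
ROP = 1408 + 449 = 1857 units

1857 units


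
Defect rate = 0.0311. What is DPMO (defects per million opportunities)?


DPMO = defect_rate * 1000000 = 0.0311 * 1000000

31100
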